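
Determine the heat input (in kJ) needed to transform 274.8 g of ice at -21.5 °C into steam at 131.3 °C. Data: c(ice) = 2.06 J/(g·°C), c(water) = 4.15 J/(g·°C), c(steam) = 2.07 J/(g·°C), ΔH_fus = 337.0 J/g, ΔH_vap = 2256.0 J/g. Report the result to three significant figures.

q = 857 kJ

q1 (heat ice -21.5→0.0 °C): 274.8 × 2.06 × 21.5 = 12171 J
q2 (melt at 0 °C): 274.8 × 337.0 = 92608 J
q3 (heat water 0.0→100.0 °C): 274.8 × 4.15 × 100.0 = 114042 J
q4 (vaporize at 100 °C): 274.8 × 2256.0 = 619949 J
q5 (heat steam 100.0→131.3 °C): 274.8 × 2.07 × 31.3 = 17805 J
Total: 12171 + 92608 + 114042 + 619949 + 17805 = 856575 J = 857 kJ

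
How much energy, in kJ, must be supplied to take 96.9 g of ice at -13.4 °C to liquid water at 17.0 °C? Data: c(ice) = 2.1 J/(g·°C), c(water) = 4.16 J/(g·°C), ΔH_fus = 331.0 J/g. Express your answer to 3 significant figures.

q1 (heat ice -13.4→0.0 °C): 96.9 × 2.1 × 13.4 = 2727 J
q2 (melt at 0 °C): 96.9 × 331.0 = 32074 J
q3 (heat water 0.0→17.0 °C): 96.9 × 4.16 × 17.0 = 6853 J
Total: 2727 + 32074 + 6853 = 41654 J = 41.7 kJ

q = 41.7 kJ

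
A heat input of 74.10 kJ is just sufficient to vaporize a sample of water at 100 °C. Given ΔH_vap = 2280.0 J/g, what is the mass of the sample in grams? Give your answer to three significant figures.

m = q / ΔH_vap = 74100 J / 2280.0 J/g = 32.5 g

m = 32.5 g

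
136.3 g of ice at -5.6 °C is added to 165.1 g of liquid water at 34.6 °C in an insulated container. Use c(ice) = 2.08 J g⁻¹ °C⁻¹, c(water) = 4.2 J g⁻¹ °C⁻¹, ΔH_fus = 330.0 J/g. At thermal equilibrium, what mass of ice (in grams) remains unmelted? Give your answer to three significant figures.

Heat to warm all ice to 0 °C: 136.3×2.08×5.6 = 1587.6 J
Heat released by water cooling to 0 °C: 165.1×4.2×34.6 = 23992 J
23992 J < 1587.6 + 136.3×330.0 = 46566.6 J, so not all ice melts; final T = 0 °C.
Heat left for melting: 23992 − 1587.6 = 22404.4 J
Mass melted = 22404.4 / 330.0 = 67.89 g
Ice remaining = 136.3 − 67.89 = 68.41 g

m_ice remaining = 68.4 g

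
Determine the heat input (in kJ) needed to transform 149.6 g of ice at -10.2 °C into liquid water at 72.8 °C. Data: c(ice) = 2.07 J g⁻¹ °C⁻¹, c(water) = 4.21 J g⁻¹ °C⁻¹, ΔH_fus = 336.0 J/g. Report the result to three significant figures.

q = 99.3 kJ

q1 (heat ice -10.2→0.0 °C): 149.6 × 2.07 × 10.2 = 3159 J
q2 (melt at 0 °C): 149.6 × 336.0 = 50266 J
q3 (heat water 0.0→72.8 °C): 149.6 × 4.21 × 72.8 = 45851 J
Total: 3159 + 50266 + 45851 = 99276 J = 99.3 kJ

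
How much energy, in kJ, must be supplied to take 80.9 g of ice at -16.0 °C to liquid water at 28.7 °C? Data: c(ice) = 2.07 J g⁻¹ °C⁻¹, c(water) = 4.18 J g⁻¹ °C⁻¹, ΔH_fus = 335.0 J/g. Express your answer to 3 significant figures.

q1 (heat ice -16.0→0.0 °C): 80.9 × 2.07 × 16.0 = 2679 J
q2 (melt at 0 °C): 80.9 × 335.0 = 27102 J
q3 (heat water 0.0→28.7 °C): 80.9 × 4.18 × 28.7 = 9705 J
Total: 2679 + 27102 + 9705 = 39486 J = 39.5 kJ

q = 39.5 kJ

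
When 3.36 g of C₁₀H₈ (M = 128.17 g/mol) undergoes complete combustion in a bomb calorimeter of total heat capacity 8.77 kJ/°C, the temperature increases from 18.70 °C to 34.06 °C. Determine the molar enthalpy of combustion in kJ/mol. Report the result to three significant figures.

ΔH = -5140 kJ/mol

ΔT = 34.06 − 18.70 = 15.36 °C
q_cal = C_cal × ΔT = 8.77 × 15.36 = 134.7072 kJ
n = 3.36 / 128.17 = 0.02622 mol
q_rxn = −q_cal = -134.7072 kJ
ΔH = -134.7072 / 0.02622 = -5138 kJ/mol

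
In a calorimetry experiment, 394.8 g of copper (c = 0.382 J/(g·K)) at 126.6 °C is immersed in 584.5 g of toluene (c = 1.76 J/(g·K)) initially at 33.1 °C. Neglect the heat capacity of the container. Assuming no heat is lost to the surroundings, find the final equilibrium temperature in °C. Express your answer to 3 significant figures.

Heat lost by copper = heat gained by toluene.
(394.8)(0.382)(126.6 − T) = (584.5)(1.76)(T − 33.1)
150.8136 (126.6 − T) = 1028.72 (T − 33.1)
19093 − 150.8136 T = 1028.72 T − 34051
53144 = 1179.5336 T
T = 45.06 °C

T_f = 45.1 °C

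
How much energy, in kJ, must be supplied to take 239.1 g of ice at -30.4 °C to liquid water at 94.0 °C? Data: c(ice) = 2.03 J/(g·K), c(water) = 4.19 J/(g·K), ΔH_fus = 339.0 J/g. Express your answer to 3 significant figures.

q1 (heat ice -30.4→0.0 °C): 239.1 × 2.03 × 30.4 = 14755 J
q2 (melt at 0 °C): 239.1 × 339.0 = 81055 J
q3 (heat water 0.0→94.0 °C): 239.1 × 4.19 × 94.0 = 94172 J
Total: 14755 + 81055 + 94172 = 189982 J = 190 kJ

q = 190 kJ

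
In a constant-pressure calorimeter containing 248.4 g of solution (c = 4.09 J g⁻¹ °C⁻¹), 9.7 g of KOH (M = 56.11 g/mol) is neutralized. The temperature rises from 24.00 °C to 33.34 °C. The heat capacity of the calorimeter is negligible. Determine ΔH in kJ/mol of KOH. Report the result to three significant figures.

|ΔT| = |33.34 − 24.00| = 9.34 °C
|q_surr| = (248.4 × 4.09) × 9.34 = 1015.956 × 9.34 = 9489 J
n(KOH) = 9.7 / 56.11 = 0.1729 mol
Temperature rose, so q_rxn = −|q_surr| = -9.489 kJ
ΔH = q_rxn / n = -54.88 kJ/mol

ΔH = -54.9 kJ/mol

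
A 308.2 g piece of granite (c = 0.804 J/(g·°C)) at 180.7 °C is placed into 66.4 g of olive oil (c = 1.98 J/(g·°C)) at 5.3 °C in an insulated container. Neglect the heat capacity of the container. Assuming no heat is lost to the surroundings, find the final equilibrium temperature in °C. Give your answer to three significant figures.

T_f = 120 °C

Heat lost by granite = heat gained by olive oil.
(308.2)(0.804)(180.7 − T) = (66.4)(1.98)(T − 5.3)
247.7928 (180.7 − T) = 131.472 (T − 5.3)
44776 − 247.7928 T = 131.472 T − 696.80
45472.80 = 379.2648 T
T = 119.9 °C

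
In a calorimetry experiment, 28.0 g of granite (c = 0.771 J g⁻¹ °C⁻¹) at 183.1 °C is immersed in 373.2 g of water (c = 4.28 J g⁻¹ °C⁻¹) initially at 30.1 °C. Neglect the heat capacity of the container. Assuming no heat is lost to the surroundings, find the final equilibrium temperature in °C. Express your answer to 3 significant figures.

T_f = 32.1 °C

Heat lost by granite = heat gained by water.
(28.0)(0.771)(183.1 − T) = (373.2)(4.28)(T − 30.1)
21.588 (183.1 − T) = 1597.296 (T − 30.1)
3952.8 − 21.588 T = 1597.296 T − 48079
52031.8 = 1618.884 T
T = 32.14 °C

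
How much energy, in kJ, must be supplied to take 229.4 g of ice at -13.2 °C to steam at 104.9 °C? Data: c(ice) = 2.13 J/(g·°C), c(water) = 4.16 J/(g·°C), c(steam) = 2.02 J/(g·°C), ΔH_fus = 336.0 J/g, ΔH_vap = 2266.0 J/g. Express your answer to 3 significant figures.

q = 701 kJ

q1 (heat ice -13.2→0.0 °C): 229.4 × 2.13 × 13.2 = 6450 J
q2 (melt at 0 °C): 229.4 × 336.0 = 77078 J
q3 (heat water 0.0→100.0 °C): 229.4 × 4.16 × 100.0 = 95430 J
q4 (vaporize at 100 °C): 229.4 × 2266.0 = 519820 J
q5 (heat steam 100.0→104.9 °C): 229.4 × 2.02 × 4.9 = 2271 J
Total: 6450 + 77078 + 95430 + 519820 + 2271 = 701049 J = 701 kJ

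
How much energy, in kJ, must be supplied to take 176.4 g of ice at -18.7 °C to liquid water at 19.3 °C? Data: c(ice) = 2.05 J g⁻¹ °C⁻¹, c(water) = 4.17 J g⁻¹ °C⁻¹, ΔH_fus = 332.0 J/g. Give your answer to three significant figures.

q = 79.5 kJ

q1 (heat ice -18.7→0.0 °C): 176.4 × 2.05 × 18.7 = 6762 J
q2 (melt at 0 °C): 176.4 × 332.0 = 58565 J
q3 (heat water 0.0→19.3 °C): 176.4 × 4.17 × 19.3 = 14197 J
Total: 6762 + 58565 + 14197 = 79524 J = 79.5 kJ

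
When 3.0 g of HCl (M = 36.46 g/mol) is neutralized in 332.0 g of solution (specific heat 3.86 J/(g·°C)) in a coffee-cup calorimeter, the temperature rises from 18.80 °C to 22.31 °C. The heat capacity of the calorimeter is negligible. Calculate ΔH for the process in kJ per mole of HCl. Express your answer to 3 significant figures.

|ΔT| = |22.31 − 18.80| = 3.51 °C
|q_surr| = (332.0 × 3.86) × 3.51 = 1281.52 × 3.51 = 4498 J
n(HCl) = 3.0 / 36.46 = 0.08228 mol
Temperature rose, so q_rxn = −|q_surr| = -4.498 kJ
ΔH = q_rxn / n = -54.67 kJ/mol

ΔH = -54.7 kJ/mol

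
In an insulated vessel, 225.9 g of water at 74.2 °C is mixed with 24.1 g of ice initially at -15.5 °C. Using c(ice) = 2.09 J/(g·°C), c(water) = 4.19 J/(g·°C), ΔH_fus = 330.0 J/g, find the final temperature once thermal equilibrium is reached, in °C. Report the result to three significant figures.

T_f = 58.7 °C

Heat to bring ice to 0 °C and melt it: q₁ = 24.1×2.09×15.5 + 24.1×330.0 = 8733.7 J
Heat the water can supply cooling to 0 °C: 225.9×4.19×74.2 = 70231.9 J > q₁, so all ice melts.
Energy balance: 225.9×4.19×(74.2 − T) = 8733.7 + 24.1×4.19×(T − 0)
946.521(74.2 − T) = 8733.7 + 100.979 T
70231.9 − 8733.7 = 1047.500 T
T = 61498.2 / 1047.500 = 58.71 °C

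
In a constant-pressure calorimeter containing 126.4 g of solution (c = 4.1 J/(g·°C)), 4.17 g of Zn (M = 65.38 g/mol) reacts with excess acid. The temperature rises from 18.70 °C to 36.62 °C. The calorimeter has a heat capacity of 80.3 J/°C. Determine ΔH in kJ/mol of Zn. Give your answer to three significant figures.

|ΔT| = |36.62 − 18.70| = 17.92 °C
|q_surr| = (126.4 × 4.1 + 80.3) × 17.92 = 598.54 × 17.92 = 10730 J
n(Zn) = 4.17 / 65.38 = 0.06378 mol
Temperature rose, so q_rxn = −|q_surr| = -10.73 kJ
ΔH = q_rxn / n = -168.2 kJ/mol

ΔH = -168 kJ/mol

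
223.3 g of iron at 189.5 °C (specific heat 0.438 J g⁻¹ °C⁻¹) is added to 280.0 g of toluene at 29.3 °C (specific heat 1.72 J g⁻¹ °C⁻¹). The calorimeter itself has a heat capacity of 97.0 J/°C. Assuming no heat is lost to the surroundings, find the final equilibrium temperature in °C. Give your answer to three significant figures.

Heat lost by iron = heat gained by toluene + calorimeter.
(223.3)(0.438)(189.5 − T) = [(280.0)(1.72) + 97.0](T − 29.3)
97.8054 (189.5 − T) = 578.6 (T − 29.3)
18534 − 97.8054 T = 578.6 T − 16953
35487 = 676.4054 T
T = 52.46 °C

T_f = 52.5 °C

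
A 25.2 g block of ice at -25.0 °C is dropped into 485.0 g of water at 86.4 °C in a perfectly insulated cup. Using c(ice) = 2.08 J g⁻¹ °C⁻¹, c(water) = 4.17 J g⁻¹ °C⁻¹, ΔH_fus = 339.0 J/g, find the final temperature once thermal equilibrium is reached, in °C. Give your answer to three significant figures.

Heat to bring ice to 0 °C and melt it: q₁ = 25.2×2.08×25.0 + 25.2×339.0 = 9853.2 J
Heat the water can supply cooling to 0 °C: 485.0×4.17×86.4 = 174740 J > q₁, so all ice melts.
Energy balance: 485.0×4.17×(86.4 − T) = 9853.2 + 25.2×4.17×(T − 0)
2022.45(86.4 − T) = 9853.2 + 105.084 T
174740 − 9853.2 = 2127.534 T
T = 164886.8 / 2127.534 = 77.50 °C

T_f = 77.5 °C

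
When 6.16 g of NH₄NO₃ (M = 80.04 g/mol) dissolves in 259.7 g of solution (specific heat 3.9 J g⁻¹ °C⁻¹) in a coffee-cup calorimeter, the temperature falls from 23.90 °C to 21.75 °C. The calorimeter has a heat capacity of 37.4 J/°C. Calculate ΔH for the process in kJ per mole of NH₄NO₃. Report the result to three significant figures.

ΔH = 29.3 kJ/mol

|ΔT| = |21.75 − 23.90| = 2.15 °C
|q_surr| = (259.7 × 3.9 + 37.4) × 2.15 = 1050.23 × 2.15 = 2258 J
n(NH₄NO₃) = 6.16 / 80.04 = 0.07696 mol
Temperature fell, so q_rxn = +|q_surr| = 2.258 kJ
ΔH = q_rxn / n = 29.34 kJ/mol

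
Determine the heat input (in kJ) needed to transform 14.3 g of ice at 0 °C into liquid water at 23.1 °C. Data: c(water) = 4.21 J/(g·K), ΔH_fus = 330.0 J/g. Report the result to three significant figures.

q = 6.11 kJ

q1 (melt at 0 °C): 14.3 × 330.0 = 4719 J
q2 (heat water 0.0→23.1 °C): 14.3 × 4.21 × 23.1 = 1391 J
Total: 4719 + 1391 = 6110 J = 6.11 kJ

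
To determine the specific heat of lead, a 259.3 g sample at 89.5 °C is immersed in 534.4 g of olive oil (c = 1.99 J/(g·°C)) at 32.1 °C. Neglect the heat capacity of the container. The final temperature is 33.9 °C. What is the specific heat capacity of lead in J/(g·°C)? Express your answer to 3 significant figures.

q_gained = (534.4 × 1.99) × (33.9 − 32.1) = 1914 J
q_lost = 259.3 × c × (89.5 − 33.9) = 14417.08 c
Set equal: c = 1914 / 14417.08 = 0.133 J/(g·°C)

c = 0.133 J/(g·°C)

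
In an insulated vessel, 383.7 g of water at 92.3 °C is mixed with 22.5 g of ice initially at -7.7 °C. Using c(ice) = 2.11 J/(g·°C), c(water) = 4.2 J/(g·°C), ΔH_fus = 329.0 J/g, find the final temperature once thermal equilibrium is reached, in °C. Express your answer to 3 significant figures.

Heat to bring ice to 0 °C and melt it: q₁ = 22.5×2.11×7.7 + 22.5×329.0 = 7768.1 J
Heat the water can supply cooling to 0 °C: 383.7×4.2×92.3 = 148745 J > q₁, so all ice melts.
Energy balance: 383.7×4.2×(92.3 − T) = 7768.1 + 22.5×4.2×(T − 0)
1611.54(92.3 − T) = 7768.1 + 94.5 T
148745 − 7768.1 = 1706.04 T
T = 140976.9 / 1706.04 = 82.63 °C

T_f = 82.6 °C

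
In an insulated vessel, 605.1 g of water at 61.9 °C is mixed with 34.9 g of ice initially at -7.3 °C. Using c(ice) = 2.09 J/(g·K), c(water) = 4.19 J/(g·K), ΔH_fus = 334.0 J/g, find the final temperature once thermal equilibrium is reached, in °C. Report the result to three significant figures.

T_f = 54.0 °C

Heat to bring ice to 0 °C and melt it: q₁ = 34.9×2.09×7.3 + 34.9×334.0 = 12189 J
Heat the water can supply cooling to 0 °C: 605.1×4.19×61.9 = 156939 J > q₁, so all ice melts.
Energy balance: 605.1×4.19×(61.9 − T) = 12189 + 34.9×4.19×(T − 0)
2535.369(61.9 − T) = 12189 + 146.231 T
156939 − 12189 = 2681.600 T
T = 144750 / 2681.600 = 53.98 °C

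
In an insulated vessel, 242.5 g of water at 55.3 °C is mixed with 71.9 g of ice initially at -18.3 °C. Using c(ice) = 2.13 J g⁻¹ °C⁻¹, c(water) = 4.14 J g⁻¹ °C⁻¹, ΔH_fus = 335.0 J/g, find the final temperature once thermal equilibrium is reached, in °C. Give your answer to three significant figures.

Heat to bring ice to 0 °C and melt it: q₁ = 71.9×2.13×18.3 + 71.9×335.0 = 26889 J
Heat the water can supply cooling to 0 °C: 242.5×4.14×55.3 = 55518.4 J > q₁, so all ice melts.
Energy balance: 242.5×4.14×(55.3 − T) = 26889 + 71.9×4.14×(T − 0)
1003.95(55.3 − T) = 26889 + 297.666 T
55518.4 − 26889 = 1301.616 T
T = 28629.4 / 1301.616 = 22.00 °C

T_f = 22.0 °C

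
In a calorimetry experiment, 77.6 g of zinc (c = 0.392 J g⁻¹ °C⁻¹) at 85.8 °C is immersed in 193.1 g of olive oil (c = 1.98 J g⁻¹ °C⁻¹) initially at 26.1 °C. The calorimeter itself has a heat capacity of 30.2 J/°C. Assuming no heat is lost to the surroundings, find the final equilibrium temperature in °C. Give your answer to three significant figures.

Heat lost by zinc = heat gained by olive oil + calorimeter.
(77.6)(0.392)(85.8 − T) = [(193.1)(1.98) + 30.2](T − 26.1)
30.4192 (85.8 − T) = 412.538 (T − 26.1)
2610.0 − 30.4192 T = 412.538 T − 10767
13377.0 = 442.9572 T
T = 30.20 °C

T_f = 30.2 °C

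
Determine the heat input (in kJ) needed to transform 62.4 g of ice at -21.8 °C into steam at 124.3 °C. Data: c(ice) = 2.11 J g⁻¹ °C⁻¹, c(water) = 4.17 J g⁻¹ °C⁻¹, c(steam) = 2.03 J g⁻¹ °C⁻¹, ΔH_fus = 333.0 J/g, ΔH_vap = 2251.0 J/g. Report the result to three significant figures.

q = 193 kJ

q1 (heat ice -21.8→0.0 °C): 62.4 × 2.11 × 21.8 = 2870 J
q2 (melt at 0 °C): 62.4 × 333.0 = 20779 J
q3 (heat water 0.0→100.0 °C): 62.4 × 4.17 × 100.0 = 26021 J
q4 (vaporize at 100 °C): 62.4 × 2251.0 = 140462 J
q5 (heat steam 100.0→124.3 °C): 62.4 × 2.03 × 24.3 = 3078 J
Total: 2870 + 20779 + 26021 + 140462 + 3078 = 193210 J = 193 kJ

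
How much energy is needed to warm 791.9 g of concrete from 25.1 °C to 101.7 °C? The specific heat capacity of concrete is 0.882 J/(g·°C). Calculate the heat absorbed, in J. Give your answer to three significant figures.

q = m c ΔT = 791.9 × 0.882 × (101.7 − 25.1)
q = 791.9 × 0.882 × 76.6 = 53500 J

q = 53500 J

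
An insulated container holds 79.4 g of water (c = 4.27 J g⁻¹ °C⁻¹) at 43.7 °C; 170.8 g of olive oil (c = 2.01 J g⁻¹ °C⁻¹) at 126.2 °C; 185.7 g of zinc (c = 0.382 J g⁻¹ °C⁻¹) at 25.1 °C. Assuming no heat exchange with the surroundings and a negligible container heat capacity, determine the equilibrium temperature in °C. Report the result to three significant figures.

T_f = 79.5 °C

Σ mᵢcᵢ(T − Tᵢ) = 0  ⇒  T = Σ mᵢcᵢTᵢ / Σ mᵢcᵢ
Σ mᵢcᵢ = 79.4×4.27 + 170.8×2.01 + 185.7×0.382 = 753.2834
Σ mᵢcᵢTᵢ = 339.038×43.7 + 343.308×126.2 + 70.9374×25.1 = 59922
T = 59922 / 753.2834 = 79.548 °C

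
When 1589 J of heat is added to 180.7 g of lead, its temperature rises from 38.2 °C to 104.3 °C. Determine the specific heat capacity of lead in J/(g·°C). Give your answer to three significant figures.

c = 0.133 J/(g·°C)

c = q / (m ΔT) = 1589 / (180.7 × 66.1)
c = 1589 / 11944.27 = 0.133 J/(g·°C)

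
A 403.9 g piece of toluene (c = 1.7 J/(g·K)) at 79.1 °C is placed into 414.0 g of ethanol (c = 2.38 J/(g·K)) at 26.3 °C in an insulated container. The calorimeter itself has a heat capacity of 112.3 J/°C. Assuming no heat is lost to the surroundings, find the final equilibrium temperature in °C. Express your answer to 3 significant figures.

Heat lost by toluene = heat gained by ethanol + calorimeter.
(403.9)(1.7)(79.1 − T) = [(414.0)(2.38) + 112.3](T − 26.3)
686.63 (79.1 − T) = 1097.62 (T − 26.3)
54312 − 686.63 T = 1097.62 T − 28867
83179 = 1784.25 T
T = 46.62 °C

T_f = 46.6 °C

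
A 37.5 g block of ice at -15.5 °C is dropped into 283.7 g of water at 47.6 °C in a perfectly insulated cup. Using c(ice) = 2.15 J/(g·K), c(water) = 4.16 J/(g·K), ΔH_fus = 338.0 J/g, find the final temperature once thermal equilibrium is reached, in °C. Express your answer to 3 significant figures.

T_f = 31.6 °C

Heat to bring ice to 0 °C and melt it: q₁ = 37.5×2.15×15.5 + 37.5×338.0 = 13925 J
Heat the water can supply cooling to 0 °C: 283.7×4.16×47.6 = 56177.1 J > q₁, so all ice melts.
Energy balance: 283.7×4.16×(47.6 − T) = 13925 + 37.5×4.16×(T − 0)
1180.192(47.6 − T) = 13925 + 156 T
56177.1 − 13925 = 1336.192 T
T = 42252.1 / 1336.192 = 31.62 °C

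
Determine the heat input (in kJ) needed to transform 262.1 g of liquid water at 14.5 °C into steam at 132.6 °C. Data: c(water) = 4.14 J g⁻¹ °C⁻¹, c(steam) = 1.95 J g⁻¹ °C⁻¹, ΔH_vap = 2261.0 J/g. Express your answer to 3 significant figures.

q1 (heat water 14.5→100.0 °C): 262.1 × 4.14 × 85.5 = 92776 J
q2 (vaporize at 100 °C): 262.1 × 2261.0 = 592608 J
q3 (heat steam 100.0→132.6 °C): 262.1 × 1.95 × 32.6 = 16662 J
Total: 92776 + 592608 + 16662 = 702046 J = 702 kJ

q = 702 kJ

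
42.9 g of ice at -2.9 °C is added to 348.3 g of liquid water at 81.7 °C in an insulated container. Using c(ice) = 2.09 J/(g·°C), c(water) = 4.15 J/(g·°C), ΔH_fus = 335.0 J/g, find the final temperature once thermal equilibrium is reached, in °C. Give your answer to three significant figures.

T_f = 63.7 °C

Heat to bring ice to 0 °C and melt it: q₁ = 42.9×2.09×2.9 + 42.9×335.0 = 14632 J
Heat the water can supply cooling to 0 °C: 348.3×4.15×81.7 = 118093 J > q₁, so all ice melts.
Energy balance: 348.3×4.15×(81.7 − T) = 14632 + 42.9×4.15×(T − 0)
1445.445(81.7 − T) = 14632 + 178.035 T
118093 − 14632 = 1623.480 T
T = 103461 / 1623.480 = 63.73 °C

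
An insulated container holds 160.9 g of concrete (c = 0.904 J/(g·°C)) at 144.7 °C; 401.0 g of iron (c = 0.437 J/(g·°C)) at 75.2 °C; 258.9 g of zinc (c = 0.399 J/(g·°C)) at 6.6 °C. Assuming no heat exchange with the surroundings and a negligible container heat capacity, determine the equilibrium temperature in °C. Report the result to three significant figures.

T_f = 82.3 °C

Σ mᵢcᵢ(T − Tᵢ) = 0  ⇒  T = Σ mᵢcᵢTᵢ / Σ mᵢcᵢ
Σ mᵢcᵢ = 160.9×0.904 + 401.0×0.437 + 258.9×0.399 = 423.9917
Σ mᵢcᵢTᵢ = 145.4536×144.7 + 175.237×75.2 + 103.3011×6.6 = 34907
T = 34907 / 423.9917 = 82.33 °C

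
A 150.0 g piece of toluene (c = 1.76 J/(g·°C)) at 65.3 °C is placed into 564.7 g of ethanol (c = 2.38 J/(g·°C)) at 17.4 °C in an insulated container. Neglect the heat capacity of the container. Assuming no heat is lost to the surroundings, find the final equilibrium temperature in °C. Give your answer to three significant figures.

Heat lost by toluene = heat gained by ethanol.
(150.0)(1.76)(65.3 − T) = (564.7)(2.38)(T − 17.4)
264 (65.3 − T) = 1343.986 (T − 17.4)
17239 − 264 T = 1343.986 T − 23385
40624 = 1607.986 T
T = 25.26 °C

T_f = 25.3 °C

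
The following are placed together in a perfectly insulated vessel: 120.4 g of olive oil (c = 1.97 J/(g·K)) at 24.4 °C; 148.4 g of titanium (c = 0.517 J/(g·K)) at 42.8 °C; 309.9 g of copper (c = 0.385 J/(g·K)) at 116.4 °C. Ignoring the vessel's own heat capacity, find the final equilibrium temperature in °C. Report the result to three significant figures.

T_f = 53.0 °C

Σ mᵢcᵢ(T − Tᵢ) = 0  ⇒  T = Σ mᵢcᵢTᵢ / Σ mᵢcᵢ
Σ mᵢcᵢ = 120.4×1.97 + 148.4×0.517 + 309.9×0.385 = 433.2223
Σ mᵢcᵢTᵢ = 237.188×24.4 + 76.7228×42.8 + 119.3115×116.4 = 22959
T = 22959 / 433.2223 = 53.00 °C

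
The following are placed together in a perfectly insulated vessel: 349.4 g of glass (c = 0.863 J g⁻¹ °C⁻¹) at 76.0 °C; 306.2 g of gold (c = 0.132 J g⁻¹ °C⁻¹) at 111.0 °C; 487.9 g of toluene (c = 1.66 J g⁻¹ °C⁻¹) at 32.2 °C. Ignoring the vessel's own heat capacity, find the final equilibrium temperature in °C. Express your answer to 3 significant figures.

Σ mᵢcᵢ(T − Tᵢ) = 0  ⇒  T = Σ mᵢcᵢTᵢ / Σ mᵢcᵢ
Σ mᵢcᵢ = 349.4×0.863 + 306.2×0.132 + 487.9×1.66 = 1151.8646
Σ mᵢcᵢTᵢ = 301.5322×76.0 + 40.4184×111.0 + 809.914×32.2 = 53482
T = 53482 / 1151.8646 = 46.43 °C

T_f = 46.4 °C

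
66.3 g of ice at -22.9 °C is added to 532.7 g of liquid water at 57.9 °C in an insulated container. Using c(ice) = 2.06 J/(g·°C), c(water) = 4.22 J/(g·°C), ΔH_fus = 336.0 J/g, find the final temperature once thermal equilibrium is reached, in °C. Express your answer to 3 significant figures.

T_f = 41.4 °C

Heat to bring ice to 0 °C and melt it: q₁ = 66.3×2.06×22.9 + 66.3×336.0 = 25404 J
Heat the water can supply cooling to 0 °C: 532.7×4.22×57.9 = 130159 J > q₁, so all ice melts.
Energy balance: 532.7×4.22×(57.9 − T) = 25404 + 66.3×4.22×(T − 0)
2247.994(57.9 − T) = 25404 + 279.786 T
130159 − 25404 = 2527.780 T
T = 104755 / 2527.780 = 41.44 °C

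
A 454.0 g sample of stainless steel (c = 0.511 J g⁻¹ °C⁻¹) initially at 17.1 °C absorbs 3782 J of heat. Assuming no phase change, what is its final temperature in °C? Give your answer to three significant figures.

ΔT = q / (m c) = 3782 / (454.0 × 0.511) = 16.30 °C
T_f = 17.1 + 16.30 = 33.40 °C

T_f = 33.4 °C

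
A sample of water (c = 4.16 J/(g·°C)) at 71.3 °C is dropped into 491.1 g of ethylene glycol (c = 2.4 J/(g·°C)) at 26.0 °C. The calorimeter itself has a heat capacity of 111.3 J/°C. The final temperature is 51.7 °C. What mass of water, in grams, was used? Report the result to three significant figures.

m = 407 g

q_gained = (491.1 × 2.4 + 111.3) × (51.7 − 26.0) = 33150 J
q_lost = m × 4.16 × (71.3 − 51.7) = 81.536 m
m = 33150 / 81.536 = 407 g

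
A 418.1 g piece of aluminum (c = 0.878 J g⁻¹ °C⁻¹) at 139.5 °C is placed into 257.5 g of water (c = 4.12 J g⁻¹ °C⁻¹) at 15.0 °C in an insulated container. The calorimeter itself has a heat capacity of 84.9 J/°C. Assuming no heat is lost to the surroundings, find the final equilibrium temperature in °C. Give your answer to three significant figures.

T_f = 45.2 °C

Heat lost by aluminum = heat gained by water + calorimeter.
(418.1)(0.878)(139.5 − T) = [(257.5)(4.12) + 84.9](T − 15.0)
367.0918 (139.5 − T) = 1145.8 (T − 15.0)
51209 − 367.0918 T = 1145.8 T − 17187
68396 = 1512.8918 T
T = 45.21 °C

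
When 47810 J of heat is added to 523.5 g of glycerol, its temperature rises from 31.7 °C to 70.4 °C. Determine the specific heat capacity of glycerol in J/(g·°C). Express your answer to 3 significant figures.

c = q / (m ΔT) = 47810 / (523.5 × 38.7)
c = 47810 / 20259.45 = 2.36 J/(g·°C)

c = 2.36 J/(g·°C)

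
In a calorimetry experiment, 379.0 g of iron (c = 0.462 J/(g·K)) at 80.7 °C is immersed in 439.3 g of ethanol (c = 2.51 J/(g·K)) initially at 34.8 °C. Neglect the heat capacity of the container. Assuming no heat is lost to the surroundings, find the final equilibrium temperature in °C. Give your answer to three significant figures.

T_f = 41.1 °C

Heat lost by iron = heat gained by ethanol.
(379.0)(0.462)(80.7 − T) = (439.3)(2.51)(T − 34.8)
175.098 (80.7 − T) = 1102.643 (T − 34.8)
14130 − 175.098 T = 1102.643 T − 38372
52502 = 1277.741 T
T = 41.09 °C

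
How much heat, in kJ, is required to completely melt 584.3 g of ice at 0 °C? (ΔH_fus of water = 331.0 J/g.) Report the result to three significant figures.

q = 193 kJ

q = m × ΔH_fus = 584.3 × 331.0 = 193400 J = 193 kJ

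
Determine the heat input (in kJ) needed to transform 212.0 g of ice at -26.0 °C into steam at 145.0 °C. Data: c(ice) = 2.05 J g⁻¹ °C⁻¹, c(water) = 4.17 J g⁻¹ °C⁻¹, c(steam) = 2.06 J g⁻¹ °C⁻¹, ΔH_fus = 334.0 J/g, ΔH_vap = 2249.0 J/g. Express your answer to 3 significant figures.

q = 667 kJ

q1 (heat ice -26.0→0.0 °C): 212.0 × 2.05 × 26.0 = 11300 J
q2 (melt at 0 °C): 212.0 × 334.0 = 70808 J
q3 (heat water 0.0→100.0 °C): 212.0 × 4.17 × 100.0 = 88404 J
q4 (vaporize at 100 °C): 212.0 × 2249.0 = 476788 J
q5 (heat steam 100.0→145.0 °C): 212.0 × 2.06 × 45.0 = 19652 J
Total: 11300 + 70808 + 88404 + 476788 + 19652 = 666952 J = 667 kJ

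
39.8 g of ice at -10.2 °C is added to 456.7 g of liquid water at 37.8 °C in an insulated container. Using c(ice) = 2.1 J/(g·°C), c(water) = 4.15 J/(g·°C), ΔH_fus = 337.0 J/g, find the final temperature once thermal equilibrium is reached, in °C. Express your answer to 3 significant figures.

Heat to bring ice to 0 °C and melt it: q₁ = 39.8×2.1×10.2 + 39.8×337.0 = 14265 J
Heat the water can supply cooling to 0 °C: 456.7×4.15×37.8 = 71642.5 J > q₁, so all ice melts.
Energy balance: 456.7×4.15×(37.8 − T) = 14265 + 39.8×4.15×(T − 0)
1895.305(37.8 − T) = 14265 + 165.17 T
71642.5 − 14265 = 2060.475 T
T = 57377.5 / 2060.475 = 27.847 °C

T_f = 27.8 °C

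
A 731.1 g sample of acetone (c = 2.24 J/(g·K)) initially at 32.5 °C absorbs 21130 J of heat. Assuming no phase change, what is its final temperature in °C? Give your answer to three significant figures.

ΔT = q / (m c) = 21130 / (731.1 × 2.24) = 12.90 °C
T_f = 32.5 + 12.90 = 45.40 °C

T_f = 45.4 °C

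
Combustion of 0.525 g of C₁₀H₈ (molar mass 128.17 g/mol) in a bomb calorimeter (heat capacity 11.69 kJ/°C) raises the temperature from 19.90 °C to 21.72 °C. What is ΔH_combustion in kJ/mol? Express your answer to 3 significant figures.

ΔH = -5190 kJ/mol

ΔT = 21.72 − 19.90 = 1.82 °C
q_cal = C_cal × ΔT = 11.69 × 1.82 = 21.2758 kJ
n = 0.525 / 128.17 = 0.004096 mol
q_rxn = −q_cal = -21.2758 kJ
ΔH = -21.2758 / 0.004096 = -5194 kJ/mol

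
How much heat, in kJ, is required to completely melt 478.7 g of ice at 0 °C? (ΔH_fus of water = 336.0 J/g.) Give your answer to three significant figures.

q = 161 kJ

q = m × ΔH_fus = 478.7 × 336.0 = 160800 J = 161 kJ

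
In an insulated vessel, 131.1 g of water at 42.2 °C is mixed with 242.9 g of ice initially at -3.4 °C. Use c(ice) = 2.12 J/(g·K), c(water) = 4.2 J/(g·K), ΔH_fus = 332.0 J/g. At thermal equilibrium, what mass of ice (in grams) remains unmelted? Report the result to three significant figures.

m_ice remaining = 178 g

Heat to warm all ice to 0 °C: 242.9×2.12×3.4 = 1750.8 J
Heat released by water cooling to 0 °C: 131.1×4.2×42.2 = 23236 J
23236 J < 1750.8 + 242.9×332.0 = 82393.6 J, so not all ice melts; final T = 0 °C.
Heat left for melting: 23236 − 1750.8 = 21485.2 J
Mass melted = 21485.2 / 332.0 = 64.71 g
Ice remaining = 242.9 − 64.71 = 178.19 g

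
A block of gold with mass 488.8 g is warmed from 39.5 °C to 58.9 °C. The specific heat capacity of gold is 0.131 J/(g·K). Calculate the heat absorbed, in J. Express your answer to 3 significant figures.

q = m c ΔT = 488.8 × 0.131 × (58.9 − 39.5)
q = 488.8 × 0.131 × 19.4 = 1242 J

q = 1240 J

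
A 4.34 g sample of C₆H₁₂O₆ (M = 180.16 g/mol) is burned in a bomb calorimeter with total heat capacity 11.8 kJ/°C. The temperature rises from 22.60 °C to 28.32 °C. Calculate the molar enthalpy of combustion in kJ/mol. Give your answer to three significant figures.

ΔT = 28.32 − 22.60 = 5.72 °C
q_cal = C_cal × ΔT = 11.8 × 5.72 = 67.496 kJ
n = 4.34 / 180.16 = 0.02409 mol
q_rxn = −q_cal = -67.496 kJ
ΔH = -67.496 / 0.02409 = -2802 kJ/mol

ΔH = -2800 kJ/mol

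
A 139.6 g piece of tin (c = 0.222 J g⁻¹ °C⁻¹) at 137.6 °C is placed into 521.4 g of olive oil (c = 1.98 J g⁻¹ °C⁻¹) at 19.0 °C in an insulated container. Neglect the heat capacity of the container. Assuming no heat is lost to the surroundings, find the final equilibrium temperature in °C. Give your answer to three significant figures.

T_f = 22.5 °C

Heat lost by tin = heat gained by olive oil.
(139.6)(0.222)(137.6 − T) = (521.4)(1.98)(T − 19.0)
30.9912 (137.6 − T) = 1032.372 (T − 19.0)
4264.4 − 30.9912 T = 1032.372 T − 19615
23879.4 = 1063.3632 T
T = 22.46 °C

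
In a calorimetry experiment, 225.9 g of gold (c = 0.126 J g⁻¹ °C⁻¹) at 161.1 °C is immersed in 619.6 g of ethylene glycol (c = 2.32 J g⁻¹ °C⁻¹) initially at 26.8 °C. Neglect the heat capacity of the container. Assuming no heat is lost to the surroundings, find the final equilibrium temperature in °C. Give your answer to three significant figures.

T_f = 29.4 °C

Heat lost by gold = heat gained by ethylene glycol.
(225.9)(0.126)(161.1 − T) = (619.6)(2.32)(T − 26.8)
28.4634 (161.1 − T) = 1437.472 (T − 26.8)
4585.5 − 28.4634 T = 1437.472 T − 38524
43109.5 = 1465.9354 T
T = 29.41 °C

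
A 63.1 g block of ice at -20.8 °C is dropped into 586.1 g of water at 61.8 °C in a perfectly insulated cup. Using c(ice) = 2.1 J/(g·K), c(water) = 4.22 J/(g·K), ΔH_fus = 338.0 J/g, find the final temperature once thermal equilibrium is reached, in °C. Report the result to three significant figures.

T_f = 47.0 °C

Heat to bring ice to 0 °C and melt it: q₁ = 63.1×2.1×20.8 + 63.1×338.0 = 24084 J
Heat the water can supply cooling to 0 °C: 586.1×4.22×61.8 = 152853 J > q₁, so all ice melts.
Energy balance: 586.1×4.22×(61.8 − T) = 24084 + 63.1×4.22×(T − 0)
2473.342(61.8 − T) = 24084 + 266.282 T
152853 − 24084 = 2739.624 T
T = 128769 / 2739.624 = 47.00 °C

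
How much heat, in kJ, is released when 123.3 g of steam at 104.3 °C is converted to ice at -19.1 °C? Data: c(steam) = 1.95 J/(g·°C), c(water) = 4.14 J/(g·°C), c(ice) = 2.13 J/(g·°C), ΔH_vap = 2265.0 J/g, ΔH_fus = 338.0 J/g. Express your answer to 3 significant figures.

q1 (cool steam 104.3→100 °C): 123.3 × 1.95 × 4.3 = 1034 J
q2 (condense at 100 °C): 123.3 × 2265.0 = 279275 J
q3 (cool water 100→0 °C): 123.3 × 4.14 × 100.0 = 51046 J
q4 (freeze at 0 °C): 123.3 × 338.0 = 41675 J
q5 (cool ice 0→-19.1 °C): 123.3 × 2.13 × 19.1 = 5016 J
Total: 1034 + 279275 + 51046 + 41675 + 5016 = 378046 J = 378 kJ

q = 378 kJ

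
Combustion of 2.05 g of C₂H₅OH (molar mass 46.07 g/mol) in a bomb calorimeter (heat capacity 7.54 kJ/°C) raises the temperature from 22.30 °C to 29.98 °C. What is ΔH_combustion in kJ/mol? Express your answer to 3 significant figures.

ΔT = 29.98 − 22.30 = 7.68 °C
q_cal = C_cal × ΔT = 7.54 × 7.68 = 57.9072 kJ
n = 2.05 / 46.07 = 0.04450 mol
q_rxn = −q_cal = -57.9072 kJ
ΔH = -57.9072 / 0.04450 = -1301 kJ/mol

ΔH = -1300 kJ/mol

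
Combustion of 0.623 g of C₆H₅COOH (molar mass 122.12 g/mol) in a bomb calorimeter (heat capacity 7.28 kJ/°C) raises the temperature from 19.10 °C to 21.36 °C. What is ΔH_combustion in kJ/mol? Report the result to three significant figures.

ΔT = 21.36 − 19.10 = 2.26 °C
q_cal = C_cal × ΔT = 7.28 × 2.26 = 16.4528 kJ
n = 0.623 / 122.12 = 0.0051015 mol
q_rxn = −q_cal = -16.4528 kJ
ΔH = -16.4528 / 0.0051015 = -3225 kJ/mol

ΔH = -3230 kJ/mol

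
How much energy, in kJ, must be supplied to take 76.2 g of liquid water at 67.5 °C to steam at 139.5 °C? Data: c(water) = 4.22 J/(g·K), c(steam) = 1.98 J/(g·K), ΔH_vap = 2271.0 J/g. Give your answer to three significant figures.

q = 189 kJ

q1 (heat water 67.5→100.0 °C): 76.2 × 4.22 × 32.5 = 10451 J
q2 (vaporize at 100 °C): 76.2 × 2271.0 = 173050 J
q3 (heat steam 100.0→139.5 °C): 76.2 × 1.98 × 39.5 = 5960 J
Total: 10451 + 173050 + 5960 = 189461 J = 189 kJ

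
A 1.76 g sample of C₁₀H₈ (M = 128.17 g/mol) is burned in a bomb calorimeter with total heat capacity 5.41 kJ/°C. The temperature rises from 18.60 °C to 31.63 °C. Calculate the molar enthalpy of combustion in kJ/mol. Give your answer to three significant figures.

ΔT = 31.63 − 18.60 = 13.03 °C
q_cal = C_cal × ΔT = 5.41 × 13.03 = 70.4923 kJ
n = 1.76 / 128.17 = 0.01373 mol
q_rxn = −q_cal = -70.4923 kJ
ΔH = -70.4923 / 0.01373 = -5134 kJ/mol

ΔH = -5130 kJ/mol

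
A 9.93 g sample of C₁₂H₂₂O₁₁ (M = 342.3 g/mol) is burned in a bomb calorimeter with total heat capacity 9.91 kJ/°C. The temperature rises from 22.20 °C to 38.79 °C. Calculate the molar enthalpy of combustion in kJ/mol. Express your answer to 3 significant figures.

ΔH = -5670 kJ/mol

ΔT = 38.79 − 22.20 = 16.59 °C
q_cal = C_cal × ΔT = 9.91 × 16.59 = 164.4069 kJ
n = 9.93 / 342.3 = 0.02901 mol
q_rxn = −q_cal = -164.4069 kJ
ΔH = -164.4069 / 0.02901 = -5667 kJ/mol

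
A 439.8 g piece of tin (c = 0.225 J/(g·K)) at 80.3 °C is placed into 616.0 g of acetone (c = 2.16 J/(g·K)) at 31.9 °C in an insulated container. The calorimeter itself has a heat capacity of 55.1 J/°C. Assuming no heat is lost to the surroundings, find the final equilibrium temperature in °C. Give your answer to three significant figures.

Heat lost by tin = heat gained by acetone + calorimeter.
(439.8)(0.225)(80.3 − T) = [(616.0)(2.16) + 55.1](T − 31.9)
98.955 (80.3 − T) = 1385.66 (T − 31.9)
7946.1 − 98.955 T = 1385.66 T − 44203
52149.1 = 1484.615 T
T = 35.13 °C

T_f = 35.1 °C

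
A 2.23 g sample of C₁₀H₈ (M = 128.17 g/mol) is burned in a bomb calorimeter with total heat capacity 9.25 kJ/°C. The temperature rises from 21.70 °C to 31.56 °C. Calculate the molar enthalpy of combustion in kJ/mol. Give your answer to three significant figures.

ΔH = -5240 kJ/mol

ΔT = 31.56 − 21.70 = 9.86 °C
q_cal = C_cal × ΔT = 9.25 × 9.86 = 91.205 kJ
n = 2.23 / 128.17 = 0.01740 mol
q_rxn = −q_cal = -91.205 kJ
ΔH = -91.205 / 0.01740 = -5242 kJ/mol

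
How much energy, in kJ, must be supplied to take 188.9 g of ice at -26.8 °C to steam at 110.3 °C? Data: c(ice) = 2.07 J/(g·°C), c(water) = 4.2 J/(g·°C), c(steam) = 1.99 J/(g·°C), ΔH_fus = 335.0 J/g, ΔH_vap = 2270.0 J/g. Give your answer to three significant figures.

q = 586 kJ

q1 (heat ice -26.8→0.0 °C): 188.9 × 2.07 × 26.8 = 10479 J
q2 (melt at 0 °C): 188.9 × 335.0 = 63282 J
q3 (heat water 0.0→100.0 °C): 188.9 × 4.2 × 100.0 = 79338 J
q4 (vaporize at 100 °C): 188.9 × 2270.0 = 428803 J
q5 (heat steam 100.0→110.3 °C): 188.9 × 1.99 × 10.3 = 3872 J
Total: 10479 + 63282 + 79338 + 428803 + 3872 = 585774 J = 586 kJ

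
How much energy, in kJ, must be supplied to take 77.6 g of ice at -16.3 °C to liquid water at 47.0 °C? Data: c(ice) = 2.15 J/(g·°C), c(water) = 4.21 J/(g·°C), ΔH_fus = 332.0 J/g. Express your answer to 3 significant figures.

q = 43.8 kJ

q1 (heat ice -16.3→0.0 °C): 77.6 × 2.15 × 16.3 = 2719 J
q2 (melt at 0 °C): 77.6 × 332.0 = 25763 J
q3 (heat water 0.0→47.0 °C): 77.6 × 4.21 × 47.0 = 15355 J
Total: 2719 + 25763 + 15355 = 43837 J = 43.8 kJ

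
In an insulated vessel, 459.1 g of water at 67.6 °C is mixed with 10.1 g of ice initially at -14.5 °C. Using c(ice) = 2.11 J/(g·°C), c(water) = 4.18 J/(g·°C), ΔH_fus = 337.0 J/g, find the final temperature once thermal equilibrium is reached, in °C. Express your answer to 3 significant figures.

Heat to bring ice to 0 °C and melt it: q₁ = 10.1×2.11×14.5 + 10.1×337.0 = 3712.7 J
Heat the water can supply cooling to 0 °C: 459.1×4.18×67.6 = 129727 J > q₁, so all ice melts.
Energy balance: 459.1×4.18×(67.6 − T) = 3712.7 + 10.1×4.18×(T − 0)
1919.038(67.6 − T) = 3712.7 + 42.218 T
129727 − 3712.7 = 1961.256 T
T = 126014.3 / 1961.256 = 64.25 °C

T_f = 64.3 °C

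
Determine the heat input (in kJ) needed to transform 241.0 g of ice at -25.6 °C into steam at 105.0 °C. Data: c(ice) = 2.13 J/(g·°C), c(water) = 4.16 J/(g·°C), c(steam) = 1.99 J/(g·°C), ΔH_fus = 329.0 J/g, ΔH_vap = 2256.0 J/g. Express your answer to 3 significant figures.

q = 739 kJ

q1 (heat ice -25.6→0.0 °C): 241.0 × 2.13 × 25.6 = 13141 J
q2 (melt at 0 °C): 241.0 × 329.0 = 79289 J
q3 (heat water 0.0→100.0 °C): 241.0 × 4.16 × 100.0 = 100256 J
q4 (vaporize at 100 °C): 241.0 × 2256.0 = 543696 J
q5 (heat steam 100.0→105.0 °C): 241.0 × 1.99 × 5.0 = 2398 J
Total: 13141 + 79289 + 100256 + 543696 + 2398 = 738780 J = 739 kJ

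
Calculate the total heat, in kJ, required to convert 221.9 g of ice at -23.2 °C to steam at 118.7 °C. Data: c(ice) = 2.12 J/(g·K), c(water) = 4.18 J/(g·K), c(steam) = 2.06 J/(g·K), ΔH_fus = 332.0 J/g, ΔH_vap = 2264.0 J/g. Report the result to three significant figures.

q = 688 kJ

q1 (heat ice -23.2→0.0 °C): 221.9 × 2.12 × 23.2 = 10914 J
q2 (melt at 0 °C): 221.9 × 332.0 = 73671 J
q3 (heat water 0.0→100.0 °C): 221.9 × 4.18 × 100.0 = 92754 J
q4 (vaporize at 100 °C): 221.9 × 2264.0 = 502382 J
q5 (heat steam 100.0→118.7 °C): 221.9 × 2.06 × 18.7 = 8548 J
Total: 10914 + 73671 + 92754 + 502382 + 8548 = 688269 J = 688 kJ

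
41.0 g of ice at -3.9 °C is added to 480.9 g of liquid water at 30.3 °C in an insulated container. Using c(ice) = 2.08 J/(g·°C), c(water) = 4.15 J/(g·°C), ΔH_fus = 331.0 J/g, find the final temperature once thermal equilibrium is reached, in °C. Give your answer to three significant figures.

T_f = 21.5 °C

Heat to bring ice to 0 °C and melt it: q₁ = 41.0×2.08×3.9 + 41.0×331.0 = 13904 J
Heat the water can supply cooling to 0 °C: 480.9×4.15×30.3 = 60470.8 J > q₁, so all ice melts.
Energy balance: 480.9×4.15×(30.3 − T) = 13904 + 41.0×4.15×(T − 0)
1995.735(30.3 − T) = 13904 + 170.15 T
60470.8 − 13904 = 2165.885 T
T = 46566.8 / 2165.885 = 21.50 °C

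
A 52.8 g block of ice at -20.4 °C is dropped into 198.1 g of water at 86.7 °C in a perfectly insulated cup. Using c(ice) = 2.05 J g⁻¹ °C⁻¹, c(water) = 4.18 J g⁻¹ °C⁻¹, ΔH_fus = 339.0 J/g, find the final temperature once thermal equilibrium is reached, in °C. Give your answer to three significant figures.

Heat to bring ice to 0 °C and melt it: q₁ = 52.8×2.05×20.4 + 52.8×339.0 = 20107 J
Heat the water can supply cooling to 0 °C: 198.1×4.18×86.7 = 71792.6 J > q₁, so all ice melts.
Energy balance: 198.1×4.18×(86.7 − T) = 20107 + 52.8×4.18×(T − 0)
828.058(86.7 − T) = 20107 + 220.704 T
71792.6 − 20107 = 1048.762 T
T = 51685.6 / 1048.762 = 49.28 °C

T_f = 49.3 °C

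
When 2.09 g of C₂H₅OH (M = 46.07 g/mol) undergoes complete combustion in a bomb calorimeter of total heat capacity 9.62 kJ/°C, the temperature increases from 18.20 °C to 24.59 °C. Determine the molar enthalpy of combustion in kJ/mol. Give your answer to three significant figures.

ΔT = 24.59 − 18.20 = 6.39 °C
q_cal = C_cal × ΔT = 9.62 × 6.39 = 61.4718 kJ
n = 2.09 / 46.07 = 0.045366 mol
q_rxn = −q_cal = -61.4718 kJ
ΔH = -61.4718 / 0.045366 = -1355 kJ/mol

ΔH = -1360 kJ/mol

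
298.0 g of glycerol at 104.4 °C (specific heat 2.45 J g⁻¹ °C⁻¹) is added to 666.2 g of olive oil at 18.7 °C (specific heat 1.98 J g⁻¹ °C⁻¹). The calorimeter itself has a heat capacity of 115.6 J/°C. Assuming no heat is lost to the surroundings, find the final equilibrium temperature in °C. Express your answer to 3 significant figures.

T_f = 47.6 °C

Heat lost by glycerol = heat gained by olive oil + calorimeter.
(298.0)(2.45)(104.4 − T) = [(666.2)(1.98) + 115.6](T − 18.7)
730.1 (104.4 − T) = 1434.676 (T − 18.7)
76222 − 730.1 T = 1434.676 T − 26828
103050 = 2164.776 T
T = 47.60 °C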